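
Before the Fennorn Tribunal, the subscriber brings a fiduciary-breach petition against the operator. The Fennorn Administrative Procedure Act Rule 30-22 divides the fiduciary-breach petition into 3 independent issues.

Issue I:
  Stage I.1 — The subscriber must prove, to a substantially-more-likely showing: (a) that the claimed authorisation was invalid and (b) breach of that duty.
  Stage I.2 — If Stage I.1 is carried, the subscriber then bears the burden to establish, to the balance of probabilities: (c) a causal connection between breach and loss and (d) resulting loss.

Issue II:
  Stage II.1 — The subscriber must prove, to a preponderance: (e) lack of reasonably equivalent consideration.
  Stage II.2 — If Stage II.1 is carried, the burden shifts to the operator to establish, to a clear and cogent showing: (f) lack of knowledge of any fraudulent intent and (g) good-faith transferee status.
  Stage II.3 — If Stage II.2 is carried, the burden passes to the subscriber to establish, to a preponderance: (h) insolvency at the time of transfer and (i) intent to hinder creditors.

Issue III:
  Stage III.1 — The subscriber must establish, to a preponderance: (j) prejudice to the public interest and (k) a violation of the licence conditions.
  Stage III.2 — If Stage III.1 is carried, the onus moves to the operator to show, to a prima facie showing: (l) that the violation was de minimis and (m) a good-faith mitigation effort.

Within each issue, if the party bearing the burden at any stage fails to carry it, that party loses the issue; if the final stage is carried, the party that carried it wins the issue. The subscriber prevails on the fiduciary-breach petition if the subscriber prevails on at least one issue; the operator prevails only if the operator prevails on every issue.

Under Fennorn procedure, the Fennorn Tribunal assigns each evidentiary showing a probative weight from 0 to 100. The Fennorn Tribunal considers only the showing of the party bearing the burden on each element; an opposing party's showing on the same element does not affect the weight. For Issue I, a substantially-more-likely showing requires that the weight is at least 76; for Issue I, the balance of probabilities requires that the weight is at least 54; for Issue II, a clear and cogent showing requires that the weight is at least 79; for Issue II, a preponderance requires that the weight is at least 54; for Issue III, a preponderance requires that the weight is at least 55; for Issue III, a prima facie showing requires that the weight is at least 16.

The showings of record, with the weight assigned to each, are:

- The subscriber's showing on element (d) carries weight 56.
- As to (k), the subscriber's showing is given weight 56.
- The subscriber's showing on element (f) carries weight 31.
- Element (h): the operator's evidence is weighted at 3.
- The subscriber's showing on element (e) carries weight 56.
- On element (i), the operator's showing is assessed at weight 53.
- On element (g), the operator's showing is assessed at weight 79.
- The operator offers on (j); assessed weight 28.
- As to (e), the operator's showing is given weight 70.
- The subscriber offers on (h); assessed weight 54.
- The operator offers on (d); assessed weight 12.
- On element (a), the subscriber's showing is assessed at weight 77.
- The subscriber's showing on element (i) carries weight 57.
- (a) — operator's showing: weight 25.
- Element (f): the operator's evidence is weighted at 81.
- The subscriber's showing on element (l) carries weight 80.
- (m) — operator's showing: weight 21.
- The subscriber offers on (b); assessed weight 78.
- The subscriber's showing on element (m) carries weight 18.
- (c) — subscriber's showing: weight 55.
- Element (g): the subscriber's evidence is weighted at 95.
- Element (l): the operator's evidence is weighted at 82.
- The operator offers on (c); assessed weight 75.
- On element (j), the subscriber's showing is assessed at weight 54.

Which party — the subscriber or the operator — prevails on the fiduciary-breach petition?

subscriber

— Issue I —
Stage I.1 — burden on subscriber; standard: a substantially-more-likely showing (weight is at least 76).
    (a): 77 (operator's 25 disregarded) ≥ 76 [met]
    (b): 78 ≥ 76 [met]
  Stage I.1 carried; the burden remains with the subscriber.
Stage I.2 — burden on subscriber; standard: the balance of probabilities (weight is at least 54).
    (c): 55 (operator's 75 disregarded) ≥ 54 [met]
    (d): 56 (operator's 12 disregarded) ≥ 54 [met]
  All elements met at the final stage.
With every stage satisfied, the subscriber prevails on this issue.
— Issue II —
Stage II.1 (subscriber, a preponderance, weight is at least 54): (e) 56 (operator's 70 disregarded) ≥ 54 — meets.
  Stage II.1 is satisfied; the onus moves to the operator.
Stage II.2 (operator, a clear and cogent showing, weight is at least 79): (f) 81 (subscriber's 31 disregarded) ≥ 79 — meets; (g) 79 (subscriber's 95 disregarded) ≥ 79 — meets.
  Stage II.2 is satisfied; the onus moves to the subscriber.
Stage II.3 (subscriber, a preponderance, weight is at least 54): (h) 54 (operator's 3 disregarded) ≥ 54 — meets; (i) 57 (operator's 53 disregarded) ≥ 54 — meets.
  The subscriber carries the last stage.
Every stage carried; the subscriber prevails on this issue.
— Issue III —
At Stage III.1 the subscriber must meet a preponderance (weight is at least 55): on (j) the weight is 54 (the operator's 28 is given no effect), < 55, so (j) does not meet the standard; on (k) the weight is 56, which does reach 55, so (k) meets the standard.
  Not every element is met, so the subscriber fails to carry Stage III.1.
The analysis ends at Stage III.1; the operator prevails on this issue.
Per-issue: Issue I → subscriber; Issue II → subscriber; Issue III → operator. The subscriber must prevail on at least one issue; overall, the subscriber prevails.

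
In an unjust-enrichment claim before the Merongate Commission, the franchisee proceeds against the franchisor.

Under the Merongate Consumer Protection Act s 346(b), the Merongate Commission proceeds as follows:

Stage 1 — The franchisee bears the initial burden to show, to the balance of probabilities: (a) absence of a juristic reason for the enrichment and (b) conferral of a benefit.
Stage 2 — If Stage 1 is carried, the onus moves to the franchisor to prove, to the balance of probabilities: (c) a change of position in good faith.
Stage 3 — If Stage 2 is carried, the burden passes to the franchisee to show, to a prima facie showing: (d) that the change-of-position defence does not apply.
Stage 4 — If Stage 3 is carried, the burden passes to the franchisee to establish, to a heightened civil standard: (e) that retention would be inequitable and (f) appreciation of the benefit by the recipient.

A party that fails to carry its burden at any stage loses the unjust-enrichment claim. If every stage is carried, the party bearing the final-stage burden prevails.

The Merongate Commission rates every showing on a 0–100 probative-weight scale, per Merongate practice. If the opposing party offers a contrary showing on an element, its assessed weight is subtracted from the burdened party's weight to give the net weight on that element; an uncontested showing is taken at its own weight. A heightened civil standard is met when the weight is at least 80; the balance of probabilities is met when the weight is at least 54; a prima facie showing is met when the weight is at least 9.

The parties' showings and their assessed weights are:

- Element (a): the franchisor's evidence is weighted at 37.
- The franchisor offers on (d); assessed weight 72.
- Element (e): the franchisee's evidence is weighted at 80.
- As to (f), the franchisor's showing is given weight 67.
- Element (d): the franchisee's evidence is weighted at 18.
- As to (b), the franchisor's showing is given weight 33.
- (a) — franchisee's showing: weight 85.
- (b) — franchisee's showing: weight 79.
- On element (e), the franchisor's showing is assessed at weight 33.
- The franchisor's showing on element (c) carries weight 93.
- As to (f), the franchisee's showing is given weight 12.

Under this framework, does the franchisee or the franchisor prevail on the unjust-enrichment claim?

Stage 1 — burden on franchisee; standard: the balance of probabilities (weight is at least 54).
    (a): 85 − 37 = 48 < 54 [not met]
    (b): 79 − 33 = 46 < 54 [not met]
  The franchisee does not carry Stage 1.
So the franchisor prevails.

franchisor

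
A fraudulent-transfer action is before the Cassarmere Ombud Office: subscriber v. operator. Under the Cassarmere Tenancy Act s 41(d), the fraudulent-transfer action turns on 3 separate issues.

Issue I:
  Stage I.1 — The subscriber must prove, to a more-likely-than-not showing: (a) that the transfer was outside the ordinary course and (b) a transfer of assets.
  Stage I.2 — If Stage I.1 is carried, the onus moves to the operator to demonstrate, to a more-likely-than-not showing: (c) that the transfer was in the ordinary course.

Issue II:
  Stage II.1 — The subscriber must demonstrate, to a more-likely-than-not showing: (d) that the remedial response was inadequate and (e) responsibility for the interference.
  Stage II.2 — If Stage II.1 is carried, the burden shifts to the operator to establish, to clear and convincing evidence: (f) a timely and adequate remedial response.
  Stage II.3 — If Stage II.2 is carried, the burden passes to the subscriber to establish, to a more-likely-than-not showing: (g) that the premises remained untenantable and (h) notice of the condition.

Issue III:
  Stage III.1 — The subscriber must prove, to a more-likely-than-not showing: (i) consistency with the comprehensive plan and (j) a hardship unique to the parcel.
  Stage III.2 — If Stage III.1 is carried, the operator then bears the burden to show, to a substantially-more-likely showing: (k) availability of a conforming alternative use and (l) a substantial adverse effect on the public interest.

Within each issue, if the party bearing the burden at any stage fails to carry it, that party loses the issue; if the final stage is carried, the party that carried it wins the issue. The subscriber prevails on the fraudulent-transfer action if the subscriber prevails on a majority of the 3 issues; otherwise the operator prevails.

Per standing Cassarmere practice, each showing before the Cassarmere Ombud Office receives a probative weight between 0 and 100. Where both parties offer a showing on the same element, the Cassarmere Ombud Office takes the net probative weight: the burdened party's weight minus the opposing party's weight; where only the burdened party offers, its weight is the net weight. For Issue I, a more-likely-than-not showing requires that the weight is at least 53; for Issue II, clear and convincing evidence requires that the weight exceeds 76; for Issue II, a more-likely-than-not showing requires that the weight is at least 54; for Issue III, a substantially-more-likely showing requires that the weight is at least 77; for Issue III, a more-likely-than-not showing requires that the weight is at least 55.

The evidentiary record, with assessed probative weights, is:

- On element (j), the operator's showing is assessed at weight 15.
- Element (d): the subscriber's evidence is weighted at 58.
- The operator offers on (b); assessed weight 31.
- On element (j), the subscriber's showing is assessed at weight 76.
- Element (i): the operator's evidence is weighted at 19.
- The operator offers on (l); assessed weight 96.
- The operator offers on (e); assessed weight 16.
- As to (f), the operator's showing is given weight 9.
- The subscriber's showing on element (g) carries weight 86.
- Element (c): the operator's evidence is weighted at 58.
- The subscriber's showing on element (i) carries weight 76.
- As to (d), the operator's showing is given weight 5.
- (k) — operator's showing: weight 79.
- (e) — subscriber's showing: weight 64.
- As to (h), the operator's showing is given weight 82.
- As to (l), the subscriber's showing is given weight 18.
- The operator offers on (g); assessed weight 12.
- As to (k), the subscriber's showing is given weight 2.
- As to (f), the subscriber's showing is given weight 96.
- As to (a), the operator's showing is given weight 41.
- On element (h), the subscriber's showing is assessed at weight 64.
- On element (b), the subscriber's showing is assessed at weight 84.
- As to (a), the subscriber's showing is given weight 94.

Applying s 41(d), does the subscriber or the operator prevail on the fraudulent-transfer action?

— Issue I —
At Stage I.1 the subscriber must meet a more-likely-than-not showing (weight is at least 53): on (a) the weight is 94 less the opposing 41 gives net 53, ≥ 53, so (a) meets the standard; on (b) the weight is 84 less the opposing 31 gives net 53, which does reach 53, so (b) meets the standard.
  Stage I.1 is satisfied; the onus moves to the operator.
At Stage I.2 the operator must meet a more-likely-than-not showing (weight is at least 53): on (c) the weight is 58, which does reach 53, so (c) meets the standard.
  Stage I.2 carried; the final stage is satisfied.
Every stage carried; the operator prevails on this issue.
— Issue II —
Stage II.1 — burden on subscriber; standard: a more-likely-than-not showing (weight is at least 54).
    (d): 58 − 5 = 53 < 54 [not met]
    (e): 64 − 16 = 48 < 54 [not met]
  The subscriber does not carry Stage II.1.
The operator prevails on this issue.
— Issue III —
At Stage III.1 the subscriber must meet a more-likely-than-not showing (weight is at least 55): on (i) the weight is 76 less the opposing 19 gives net 57, which does reach 55, so (i) meets the standard; on (j) the weight is 76 less the opposing 15 gives net 61, ≥ 55, so (j) meets the standard.
  Stage III.1 is satisfied; the onus moves to the operator.
At Stage III.2 the operator must meet a substantially-more-likely showing (weight is at least 77): on (k) the weight is 79 less the opposing 2 gives net 77, which does reach 77, so (k) meets the standard; on (l) the weight is 96 less the opposing 18 gives net 78, which does reach 77, so (l) meets the standard.
  All elements met at the final stage.
All stages carried — the operator prevails on this issue.
Per-issue: Issue I → operator; Issue II → operator; Issue III → operator. The subscriber must prevail on a majority of issues; overall, the operator prevails.

operator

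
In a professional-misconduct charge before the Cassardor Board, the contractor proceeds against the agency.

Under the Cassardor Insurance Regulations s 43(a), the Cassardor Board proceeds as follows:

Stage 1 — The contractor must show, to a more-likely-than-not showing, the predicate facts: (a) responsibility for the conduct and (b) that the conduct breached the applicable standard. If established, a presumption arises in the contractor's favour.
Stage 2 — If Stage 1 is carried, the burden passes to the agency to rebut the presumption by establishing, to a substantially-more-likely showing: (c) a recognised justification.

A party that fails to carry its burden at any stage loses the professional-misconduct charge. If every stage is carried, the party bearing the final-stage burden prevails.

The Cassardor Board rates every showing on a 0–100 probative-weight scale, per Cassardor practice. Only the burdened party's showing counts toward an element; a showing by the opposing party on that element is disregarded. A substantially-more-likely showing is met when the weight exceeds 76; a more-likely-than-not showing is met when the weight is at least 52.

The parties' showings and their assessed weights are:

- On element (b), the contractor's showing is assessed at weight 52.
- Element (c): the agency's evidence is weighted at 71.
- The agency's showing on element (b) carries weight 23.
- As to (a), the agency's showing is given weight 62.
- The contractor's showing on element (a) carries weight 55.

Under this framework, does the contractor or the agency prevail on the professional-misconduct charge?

Stage 1 — burden on contractor; standard: a more-likely-than-not showing (weight is at least 52).
    (a): 55 (agency's 62 disregarded) ≥ 52 [met]
    (b): 52 (agency's 23 disregarded) ≥ 52 [met]
  All elements met. The burden passes to the agency.
Stage 2 — burden on agency; standard: a substantially-more-likely showing (weight exceeds 76).
    (c): 71 ≤ 76 [not met]
  Not every element is met, so the agency fails to carry Stage 2.
So the contractor prevails.

contractor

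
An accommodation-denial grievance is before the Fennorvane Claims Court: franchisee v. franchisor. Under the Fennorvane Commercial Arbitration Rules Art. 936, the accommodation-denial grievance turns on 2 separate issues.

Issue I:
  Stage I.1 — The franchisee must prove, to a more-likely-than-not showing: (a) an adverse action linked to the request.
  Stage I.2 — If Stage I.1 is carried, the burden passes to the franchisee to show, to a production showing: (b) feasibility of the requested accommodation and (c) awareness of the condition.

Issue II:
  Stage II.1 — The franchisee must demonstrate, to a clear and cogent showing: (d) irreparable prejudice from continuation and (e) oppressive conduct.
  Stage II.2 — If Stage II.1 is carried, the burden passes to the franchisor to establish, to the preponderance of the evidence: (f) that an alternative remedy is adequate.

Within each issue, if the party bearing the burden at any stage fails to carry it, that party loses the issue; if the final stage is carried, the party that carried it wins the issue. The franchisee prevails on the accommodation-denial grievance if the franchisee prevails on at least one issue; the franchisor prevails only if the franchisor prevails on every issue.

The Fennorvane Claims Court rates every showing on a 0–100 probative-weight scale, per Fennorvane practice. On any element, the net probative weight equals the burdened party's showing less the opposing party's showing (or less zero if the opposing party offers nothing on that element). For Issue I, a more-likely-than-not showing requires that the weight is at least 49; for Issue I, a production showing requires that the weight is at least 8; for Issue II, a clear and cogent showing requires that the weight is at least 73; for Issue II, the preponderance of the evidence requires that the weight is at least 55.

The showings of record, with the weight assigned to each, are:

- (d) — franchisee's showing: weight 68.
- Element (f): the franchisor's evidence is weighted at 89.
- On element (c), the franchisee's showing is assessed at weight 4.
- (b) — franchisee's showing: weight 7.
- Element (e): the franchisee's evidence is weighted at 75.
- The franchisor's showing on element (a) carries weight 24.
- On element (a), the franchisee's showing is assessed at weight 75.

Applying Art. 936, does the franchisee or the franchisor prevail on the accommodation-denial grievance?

franchisor

— Issue I —
At Stage I.1 the franchisee must meet a more-likely-than-not showing (weight is at least 49): on (a) the weight is 75 less the opposing 24 gives net 51, which does reach 49, so (a) meets the standard.
  Stage I.1 carried; the burden remains with the franchisee.
At Stage I.2 the franchisee must meet a production showing (weight is at least 8): on (b) the weight is 7, which does not reach 8, so (b) does not meet the standard; on (c) the weight is 4, < 8, so (c) does not meet the standard.
  Stage I.2 not carried; the franchisee fails its burden.
The analysis ends at Stage I.2; the franchisor prevails on this issue.
— Issue II —
At Stage II.1 the franchisee must meet a clear and cogent showing (weight is at least 73): on (d) the weight is 68, < 73, so (d) does not meet the standard; on (e) the weight is 75, ≥ 73, so (e) meets the standard.
  Stage II.1 not carried; the franchisee fails its burden.
The franchisor prevails on this issue.
Per-issue: Issue I → franchisor; Issue II → franchisor. The franchisee must prevail on at least one issue; overall, the franchisor prevails.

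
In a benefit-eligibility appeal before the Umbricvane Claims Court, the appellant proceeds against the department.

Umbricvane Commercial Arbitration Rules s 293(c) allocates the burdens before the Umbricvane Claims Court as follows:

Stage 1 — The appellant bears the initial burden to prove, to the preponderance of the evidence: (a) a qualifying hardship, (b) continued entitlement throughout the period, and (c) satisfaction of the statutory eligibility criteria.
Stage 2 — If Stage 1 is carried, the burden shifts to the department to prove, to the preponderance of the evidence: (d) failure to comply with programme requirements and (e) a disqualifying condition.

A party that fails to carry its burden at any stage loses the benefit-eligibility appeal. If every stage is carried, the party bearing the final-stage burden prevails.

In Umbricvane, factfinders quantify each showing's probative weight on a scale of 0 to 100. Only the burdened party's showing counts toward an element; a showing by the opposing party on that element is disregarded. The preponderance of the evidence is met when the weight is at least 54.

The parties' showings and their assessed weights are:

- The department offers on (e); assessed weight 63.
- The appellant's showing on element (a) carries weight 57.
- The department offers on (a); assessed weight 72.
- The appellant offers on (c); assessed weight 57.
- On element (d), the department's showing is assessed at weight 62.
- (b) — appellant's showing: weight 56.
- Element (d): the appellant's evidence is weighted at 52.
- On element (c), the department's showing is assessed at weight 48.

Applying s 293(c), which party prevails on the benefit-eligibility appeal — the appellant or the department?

Stage 1 (appellant, the preponderance of the evidence, weight is at least 54): (a) 57 (department's 72 disregarded) ≥ 54 — meets; (b) 56 ≥ 54 — meets; (c) 57 (department's 48 disregarded) ≥ 54 — meets.
  The appellant carries Stage 1; the department now bears the burden.
Stage 2 (department, the preponderance of the evidence, weight is at least 54): (d) 62 (appellant's 52 disregarded) ≥ 54 — meets; (e) 63 ≥ 54 — meets.
  Stage 2 carried; the final stage is satisfied.
Every stage carried; the department prevails.

department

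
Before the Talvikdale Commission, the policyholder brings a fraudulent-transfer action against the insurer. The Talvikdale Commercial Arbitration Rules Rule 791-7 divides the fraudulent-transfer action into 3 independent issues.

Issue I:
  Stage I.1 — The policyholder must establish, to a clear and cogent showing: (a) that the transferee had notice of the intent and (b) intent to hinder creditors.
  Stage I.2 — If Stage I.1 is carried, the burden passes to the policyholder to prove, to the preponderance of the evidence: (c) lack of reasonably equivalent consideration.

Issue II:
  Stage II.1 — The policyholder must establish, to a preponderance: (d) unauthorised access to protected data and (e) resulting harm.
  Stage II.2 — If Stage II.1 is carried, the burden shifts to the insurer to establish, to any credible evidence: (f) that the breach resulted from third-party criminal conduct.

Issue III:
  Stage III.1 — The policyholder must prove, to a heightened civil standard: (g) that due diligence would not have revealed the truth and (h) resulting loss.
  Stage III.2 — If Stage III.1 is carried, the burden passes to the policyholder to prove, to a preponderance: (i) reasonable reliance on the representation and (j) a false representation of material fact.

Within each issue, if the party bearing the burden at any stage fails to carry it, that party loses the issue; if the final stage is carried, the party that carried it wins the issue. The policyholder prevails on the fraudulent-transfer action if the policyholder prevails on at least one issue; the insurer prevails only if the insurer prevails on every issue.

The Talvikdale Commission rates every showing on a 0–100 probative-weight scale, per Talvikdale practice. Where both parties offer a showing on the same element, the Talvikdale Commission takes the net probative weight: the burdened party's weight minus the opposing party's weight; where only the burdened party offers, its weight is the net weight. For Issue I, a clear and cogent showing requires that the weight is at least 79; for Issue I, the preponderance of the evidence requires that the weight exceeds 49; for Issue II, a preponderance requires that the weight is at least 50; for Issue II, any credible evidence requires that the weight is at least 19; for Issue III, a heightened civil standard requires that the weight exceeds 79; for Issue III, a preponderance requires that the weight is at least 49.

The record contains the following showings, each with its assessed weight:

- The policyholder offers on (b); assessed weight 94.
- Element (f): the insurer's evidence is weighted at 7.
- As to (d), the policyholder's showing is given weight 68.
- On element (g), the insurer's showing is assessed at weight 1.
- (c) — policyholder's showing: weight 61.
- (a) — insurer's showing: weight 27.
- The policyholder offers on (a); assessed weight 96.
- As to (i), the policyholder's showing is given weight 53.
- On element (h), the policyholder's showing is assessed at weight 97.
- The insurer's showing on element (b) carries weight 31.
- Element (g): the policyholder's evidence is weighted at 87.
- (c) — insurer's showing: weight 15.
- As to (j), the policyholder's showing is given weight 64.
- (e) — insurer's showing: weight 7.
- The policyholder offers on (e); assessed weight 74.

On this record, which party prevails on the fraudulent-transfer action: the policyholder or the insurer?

policyholder

— Issue I —
Stage I.1 — burden on policyholder; standard: a clear and cogent showing (weight is at least 79).
    (a): 96 − 27 = 69 < 79 [not met]
    (b): 94 − 31 = 63 < 79 [not met]
  Stage I.1 not carried; the policyholder fails its burden.
The analysis ends at Stage I.1; the insurer prevails on this issue.
— Issue II —
Stage II.1 (policyholder, a preponderance, weight is at least 50): (d) 68 ≥ 50 — meets; (e) net 74−7=67 ≥ 50 — meets.
  All elements met. The burden passes to the insurer.
Stage II.2 (insurer, any credible evidence, weight is at least 19): (f) 7 < 19 — fails.
  Stage II.2 not carried; the insurer fails its burden.
So the policyholder prevails on this issue.
— Issue III —
Stage III.1 — burden on policyholder; standard: a heightened civil standard (weight exceeds 79).
    (g): 87 − 1 = 86 > 79 [met]
    (h): 97 > 79 [met]
  All elements met. The policyholder retains the burden for Stage III.2.
Stage III.2 — burden on policyholder; standard: a preponderance (weight is at least 49).
    (i): 53 ≥ 49 [met]
    (j): 64 ≥ 49 [met]
  The policyholder carries the last stage.
All stages carried — the policyholder prevails on this issue.
Per-issue: Issue I → insurer; Issue II → policyholder; Issue III → policyholder. The policyholder must prevail on at least one issue; overall, the policyholder prevails.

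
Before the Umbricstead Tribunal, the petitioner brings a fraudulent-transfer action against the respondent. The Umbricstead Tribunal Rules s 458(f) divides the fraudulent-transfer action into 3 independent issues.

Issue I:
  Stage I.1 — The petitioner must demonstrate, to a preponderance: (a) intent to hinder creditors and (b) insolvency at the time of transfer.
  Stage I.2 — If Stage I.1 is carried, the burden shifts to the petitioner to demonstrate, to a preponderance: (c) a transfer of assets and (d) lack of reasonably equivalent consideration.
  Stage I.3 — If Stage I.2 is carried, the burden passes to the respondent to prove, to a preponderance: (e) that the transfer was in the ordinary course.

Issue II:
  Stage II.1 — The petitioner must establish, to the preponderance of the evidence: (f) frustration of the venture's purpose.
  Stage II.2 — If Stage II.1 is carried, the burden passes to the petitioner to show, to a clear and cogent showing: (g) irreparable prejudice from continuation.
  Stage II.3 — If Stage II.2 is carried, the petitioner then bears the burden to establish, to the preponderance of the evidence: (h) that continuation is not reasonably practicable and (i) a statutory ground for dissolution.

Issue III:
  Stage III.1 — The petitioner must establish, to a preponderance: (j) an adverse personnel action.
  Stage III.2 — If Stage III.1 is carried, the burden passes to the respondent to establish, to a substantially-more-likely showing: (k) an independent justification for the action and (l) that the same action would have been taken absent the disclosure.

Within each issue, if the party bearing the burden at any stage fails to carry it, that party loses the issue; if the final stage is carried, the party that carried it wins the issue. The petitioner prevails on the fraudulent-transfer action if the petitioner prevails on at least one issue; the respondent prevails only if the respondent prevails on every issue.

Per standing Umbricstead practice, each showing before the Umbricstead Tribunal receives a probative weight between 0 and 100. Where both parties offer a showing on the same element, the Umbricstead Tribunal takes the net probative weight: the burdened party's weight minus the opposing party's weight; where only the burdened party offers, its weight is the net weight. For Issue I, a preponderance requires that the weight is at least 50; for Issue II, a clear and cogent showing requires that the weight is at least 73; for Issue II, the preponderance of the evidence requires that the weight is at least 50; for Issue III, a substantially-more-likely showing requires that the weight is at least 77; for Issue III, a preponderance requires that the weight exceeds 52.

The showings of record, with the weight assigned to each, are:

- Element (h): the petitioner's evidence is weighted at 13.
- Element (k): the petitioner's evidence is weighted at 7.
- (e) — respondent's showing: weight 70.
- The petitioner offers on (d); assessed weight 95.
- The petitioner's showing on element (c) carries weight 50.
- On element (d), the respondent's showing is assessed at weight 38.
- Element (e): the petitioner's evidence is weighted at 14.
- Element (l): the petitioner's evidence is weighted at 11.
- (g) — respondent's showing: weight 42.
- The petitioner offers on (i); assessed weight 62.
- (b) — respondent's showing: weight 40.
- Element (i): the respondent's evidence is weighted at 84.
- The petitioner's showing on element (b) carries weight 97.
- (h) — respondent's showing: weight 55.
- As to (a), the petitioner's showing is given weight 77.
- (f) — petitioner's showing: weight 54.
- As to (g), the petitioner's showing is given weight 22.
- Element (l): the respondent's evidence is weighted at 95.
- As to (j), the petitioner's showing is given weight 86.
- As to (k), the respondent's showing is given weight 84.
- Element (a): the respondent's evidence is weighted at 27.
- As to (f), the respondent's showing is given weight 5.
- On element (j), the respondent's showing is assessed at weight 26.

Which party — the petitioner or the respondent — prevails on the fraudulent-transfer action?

— Issue I —
Stage I.1 (petitioner, a preponderance, weight is at least 50): (a) net 77−27=50 ≥ 50 — meets; (b) net 97−40=57 ≥ 50 — meets.
  Stage I.1 is satisfied; the petitioner continues to bear the burden.
Stage I.2 (petitioner, a preponderance, weight is at least 50): (c) 50 ≥ 50 — meets; (d) net 95−38=57 ≥ 50 — meets.
  The petitioner carries Stage I.2; the respondent now bears the burden.
Stage I.3 (respondent, a preponderance, weight is at least 50): (e) net 70−14=56 ≥ 50 — meets.
  Stage I.3 carried; the final stage is satisfied.
With every stage satisfied, the respondent prevails on this issue.
— Issue II —
At Stage II.1 the petitioner must meet the preponderance of the evidence (weight is at least 50): on (f) the weight is 54 less the opposing 5 gives net 49, which does not reach 50, so (f) does not meet the standard.
  The petitioner does not carry Stage II.1.
The analysis ends at Stage II.1; the respondent prevails on this issue.
— Issue III —
Stage III.1 (petitioner, a preponderance, weight exceeds 52): (j) net 86−26=60 > 52 — meets.
  All elements met. The burden passes to the respondent.
Stage III.2 (respondent, a substantially-more-likely showing, weight is at least 77): (k) net 84−7=77 ≥ 77 — meets; (l) net 95−11=84 ≥ 77 — meets.
  All elements met at the final stage.
All stages carried — the respondent prevails on this issue.
Per-issue: Issue I → respondent; Issue II → respondent; Issue III → respondent. The petitioner must prevail on at least one issue; overall, the respondent prevails.

respondent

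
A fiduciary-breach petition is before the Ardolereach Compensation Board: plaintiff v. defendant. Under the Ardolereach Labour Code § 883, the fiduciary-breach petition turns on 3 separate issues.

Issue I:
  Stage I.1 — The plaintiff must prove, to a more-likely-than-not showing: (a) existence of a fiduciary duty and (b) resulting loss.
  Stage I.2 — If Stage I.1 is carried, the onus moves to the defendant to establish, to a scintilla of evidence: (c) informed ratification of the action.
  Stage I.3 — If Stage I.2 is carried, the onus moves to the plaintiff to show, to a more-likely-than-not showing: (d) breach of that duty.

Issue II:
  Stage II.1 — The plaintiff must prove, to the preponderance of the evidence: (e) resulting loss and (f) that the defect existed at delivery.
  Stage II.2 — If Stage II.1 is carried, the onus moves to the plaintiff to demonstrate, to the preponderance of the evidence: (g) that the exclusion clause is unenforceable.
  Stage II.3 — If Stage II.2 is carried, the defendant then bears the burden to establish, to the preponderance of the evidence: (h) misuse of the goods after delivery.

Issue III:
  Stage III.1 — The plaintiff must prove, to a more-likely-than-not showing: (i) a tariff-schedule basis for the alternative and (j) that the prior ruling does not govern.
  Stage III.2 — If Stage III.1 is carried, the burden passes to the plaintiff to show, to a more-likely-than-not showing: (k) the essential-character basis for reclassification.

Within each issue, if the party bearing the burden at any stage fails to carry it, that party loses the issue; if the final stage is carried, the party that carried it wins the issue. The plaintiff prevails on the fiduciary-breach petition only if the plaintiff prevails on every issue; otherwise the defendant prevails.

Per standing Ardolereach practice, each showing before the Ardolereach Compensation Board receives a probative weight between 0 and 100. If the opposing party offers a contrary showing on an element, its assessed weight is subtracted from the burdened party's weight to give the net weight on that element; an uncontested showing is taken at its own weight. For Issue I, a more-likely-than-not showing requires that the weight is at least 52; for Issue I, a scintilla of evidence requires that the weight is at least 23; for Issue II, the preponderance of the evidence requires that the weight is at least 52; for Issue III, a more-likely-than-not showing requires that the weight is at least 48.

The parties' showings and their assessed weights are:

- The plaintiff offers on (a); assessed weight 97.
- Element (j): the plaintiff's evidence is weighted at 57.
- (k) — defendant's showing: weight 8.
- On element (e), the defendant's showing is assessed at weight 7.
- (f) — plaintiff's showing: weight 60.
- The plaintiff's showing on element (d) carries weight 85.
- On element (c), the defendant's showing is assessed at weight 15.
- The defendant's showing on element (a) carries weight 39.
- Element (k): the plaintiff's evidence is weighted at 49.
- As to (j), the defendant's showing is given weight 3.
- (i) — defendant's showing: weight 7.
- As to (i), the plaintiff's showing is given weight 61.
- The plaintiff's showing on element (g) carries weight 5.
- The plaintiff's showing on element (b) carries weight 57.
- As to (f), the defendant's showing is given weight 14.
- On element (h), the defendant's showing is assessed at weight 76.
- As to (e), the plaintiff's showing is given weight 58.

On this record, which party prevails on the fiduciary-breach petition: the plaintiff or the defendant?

— Issue I —
Stage I.1 (plaintiff, a more-likely-than-not showing, weight is at least 52): (a) net 97−39=58 ≥ 52 — meets; (b) 57 ≥ 52 — meets.
  All elements met. The burden passes to the defendant.
Stage I.2 (defendant, a scintilla of evidence, weight is at least 23): (c) 15 < 23 — fails.
  Not every element is met, so the defendant fails to carry Stage I.2.
So the plaintiff prevails on this issue.
— Issue II —
At Stage II.1 the plaintiff must meet the preponderance of the evidence (weight is at least 52): on (e) the weight is 58 less the opposing 7 gives net 51, which does not reach 52, so (e) does not meet the standard; on (f) the weight is 60 less the opposing 14 gives net 46, which does not reach 52, so (f) does not meet the standard.
  Stage II.1 not carried; the plaintiff fails its burden.
The analysis ends at Stage II.1; the defendant prevails on this issue.
— Issue III —
At Stage III.1 the plaintiff must meet a more-likely-than-not showing (weight is at least 48): on (i) the weight is 61 less the opposing 7 gives net 54, which does reach 48, so (i) meets the standard; on (j) the weight is 57 less the opposing 3 gives net 54, which does reach 48, so (j) meets the standard.
  Stage III.1 is satisfied; the plaintiff continues to bear the burden.
At Stage III.2 the plaintiff must meet a more-likely-than-not showing (weight is at least 48): on (k) the weight is 49 less the opposing 8 gives net 41, < 48, so (k) does not meet the standard.
  The plaintiff does not carry Stage III.2.
The defendant prevails on this issue.
Per-issue: Issue I → plaintiff; Issue II → defendant; Issue III → defendant. The plaintiff must prevail on every issue; overall, the defendant prevails.

defendant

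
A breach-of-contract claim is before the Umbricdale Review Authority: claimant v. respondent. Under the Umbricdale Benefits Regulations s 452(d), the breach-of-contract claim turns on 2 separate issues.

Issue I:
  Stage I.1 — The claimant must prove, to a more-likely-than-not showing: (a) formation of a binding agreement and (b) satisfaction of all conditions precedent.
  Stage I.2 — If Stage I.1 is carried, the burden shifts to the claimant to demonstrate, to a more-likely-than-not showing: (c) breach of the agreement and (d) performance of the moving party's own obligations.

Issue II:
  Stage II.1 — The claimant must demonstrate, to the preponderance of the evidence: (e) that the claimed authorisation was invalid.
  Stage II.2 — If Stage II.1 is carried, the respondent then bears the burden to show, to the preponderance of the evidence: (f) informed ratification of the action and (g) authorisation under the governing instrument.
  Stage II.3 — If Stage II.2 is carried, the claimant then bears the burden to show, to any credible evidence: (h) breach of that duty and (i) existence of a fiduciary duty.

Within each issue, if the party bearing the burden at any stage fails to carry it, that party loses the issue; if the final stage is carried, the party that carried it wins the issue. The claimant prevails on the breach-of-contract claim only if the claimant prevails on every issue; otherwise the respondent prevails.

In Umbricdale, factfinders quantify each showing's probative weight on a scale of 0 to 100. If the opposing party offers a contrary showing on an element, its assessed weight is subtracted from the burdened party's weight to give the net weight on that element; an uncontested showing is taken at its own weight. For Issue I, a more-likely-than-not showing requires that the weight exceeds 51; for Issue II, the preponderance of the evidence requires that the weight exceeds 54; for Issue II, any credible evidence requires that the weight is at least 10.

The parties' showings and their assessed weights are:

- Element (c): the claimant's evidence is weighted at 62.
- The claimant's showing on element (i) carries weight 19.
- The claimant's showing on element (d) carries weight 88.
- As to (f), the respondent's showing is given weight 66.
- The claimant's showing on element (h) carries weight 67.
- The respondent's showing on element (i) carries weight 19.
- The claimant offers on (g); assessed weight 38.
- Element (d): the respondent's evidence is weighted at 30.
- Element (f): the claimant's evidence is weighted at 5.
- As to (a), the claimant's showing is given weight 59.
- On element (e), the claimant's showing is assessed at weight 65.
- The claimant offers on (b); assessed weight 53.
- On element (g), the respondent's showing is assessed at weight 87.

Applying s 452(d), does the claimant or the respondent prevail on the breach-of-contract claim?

— Issue I —
Stage I.1 — burden on claimant; standard: a more-likely-than-not showing (weight exceeds 51).
    (a): 59 > 51 [met]
    (b): 53 > 51 [met]
  Stage I.1 is satisfied; the claimant continues to bear the burden.
Stage I.2 — burden on claimant; standard: a more-likely-than-not showing (weight exceeds 51).
    (c): 62 > 51 [met]
    (d): 88 − 30 = 58 > 51 [met]
  Stage I.2 carried; the final stage is satisfied.
Every stage carried; the claimant prevails on this issue.
— Issue II —
Stage II.1 — burden on claimant; standard: the preponderance of the evidence (weight exceeds 54).
    (e): 65 > 54 [met]
  Stage II.1 carried; the burden shifts to the respondent.
Stage II.2 — burden on respondent; standard: the preponderance of the evidence (weight exceeds 54).
    (f): 66 − 5 = 61 > 54 [met]
    (g): 87 − 38 = 49 ≤ 54 [not met]
  The respondent does not carry Stage II.2.
The claimant prevails on this issue.
Per-issue: Issue I → claimant; Issue II → claimant. The claimant must prevail on every issue; overall, the claimant prevails.

claimant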